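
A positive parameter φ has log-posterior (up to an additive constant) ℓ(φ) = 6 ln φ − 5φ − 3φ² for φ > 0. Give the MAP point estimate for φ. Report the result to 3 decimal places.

ℓ'(φ) = 6/φ − 5 − 6φ. Setting this to zero and multiplying by φ: 6φ² + 5φ − 6 = 0.
φ = (−5 + √(5² + 4·6·6)) / (2·6) = (−5 + √169) / 12 = (−5 + 13)/12 = 2/3.
ℓ''(φ) = −6/φ² − 6 < 0, confirming a maximum.

φ̂_MAP = 0.667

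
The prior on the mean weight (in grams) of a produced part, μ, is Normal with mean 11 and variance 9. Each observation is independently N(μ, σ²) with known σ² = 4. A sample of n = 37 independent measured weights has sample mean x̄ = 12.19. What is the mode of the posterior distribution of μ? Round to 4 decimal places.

n = 37, x̄ = 12.19.
For a Normal prior and Normal likelihood with known variance, the posterior is Normal; its mode equals its mean, the precision-weighted average.
Prior precision 1/σ₀² = 1/9; data precision n/σ² = 37/4 = 9.25.
μ̂ = ((1/9)·11 + 9.25·12.19) / (1/9 + 9.25) = (410327/3600)/(337/36) = 410327/33700 ≈ 12.1759.

μ̂_MAP = 12.1759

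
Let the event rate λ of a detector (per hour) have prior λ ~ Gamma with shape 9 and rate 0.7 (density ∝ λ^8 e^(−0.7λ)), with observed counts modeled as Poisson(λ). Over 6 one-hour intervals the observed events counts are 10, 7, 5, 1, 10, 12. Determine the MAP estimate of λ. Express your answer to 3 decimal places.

Σxᵢ = 10+7+5+1+10+12 = 45, with n = 6.
Posterior ∝ λ^8e^(−0.7λ) · λ^45e^(−6λ) = λ^53e^(−6.7λ), i.e. Gamma(shape=54, rate=6.7).
The mode of a Gamma(a, b) with a ≥ 1 (shape–rate) is (a−1)/b = 53/6.7 ≈ 7.910.

λ̂_MAP = 7.910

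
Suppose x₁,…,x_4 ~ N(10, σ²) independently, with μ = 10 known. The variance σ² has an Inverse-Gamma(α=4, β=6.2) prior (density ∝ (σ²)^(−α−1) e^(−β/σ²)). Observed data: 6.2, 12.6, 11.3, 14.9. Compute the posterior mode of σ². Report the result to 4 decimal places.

Sum of squared deviations about the known mean: SS = (6.2−10)² + (12.6−10)² + (11.3−10)² + (14.9−10)² = 46.9.
The Normal likelihood contributes (σ²)^(−n/2) exp(−SS/(2σ²)), so the posterior is Inverse-Gamma(α + n/2, β + SS/2) = Inverse-Gamma(6, 29.65).
The mode of Inverse-Gamma(a, b) is b/(a+1) = 29.65/7 ≈ 4.2357.

σ̂²_MAP = 4.2357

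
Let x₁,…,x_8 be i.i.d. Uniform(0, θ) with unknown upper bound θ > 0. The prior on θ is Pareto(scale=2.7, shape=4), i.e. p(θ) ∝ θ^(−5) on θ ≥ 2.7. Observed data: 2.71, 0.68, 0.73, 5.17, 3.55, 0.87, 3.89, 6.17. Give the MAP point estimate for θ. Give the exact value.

θ̂_MAP = 6.17

The Uniform(0, θ) likelihood is θ^(−n) for θ ≥ max(xᵢ), zero otherwise. Here max(xᵢ) = 6.17.
Posterior ∝ θ^(−5) · θ^(−8) = θ^(−13) on θ ≥ max(2.7, 6.17) = 6.17.
This density is strictly decreasing in θ, so the posterior mode lies at the lower boundary of the support.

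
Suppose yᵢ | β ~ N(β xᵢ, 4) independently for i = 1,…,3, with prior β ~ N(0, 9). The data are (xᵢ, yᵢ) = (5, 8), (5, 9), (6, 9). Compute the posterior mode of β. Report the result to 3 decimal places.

log p(β | y) = −Σ(yᵢ − βxᵢ)²/(2·4) − β²/(2·9) + const.
Setting the derivative to zero: Σxᵢ(yᵢ − βxᵢ)/4 − β/9 = 0, so β = Σxᵢyᵢ / (Σxᵢ² + σ²/τ²).
Σxᵢyᵢ = 5·8 + 5·9 + 6·9 = 139; Σxᵢ² = 86; σ²/τ² = 4/9.
β̂_MAP = 139 / (86 + 4/9) = 139/(778/9) = 1251/778 ≈ 1.608.

β̂_MAP = 1.608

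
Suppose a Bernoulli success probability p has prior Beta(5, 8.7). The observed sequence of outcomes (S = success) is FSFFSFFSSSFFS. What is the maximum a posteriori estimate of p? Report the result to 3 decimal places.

Prior: Beta(5, 8.7).
Data: 6 successes in 13 trials (from the sequence). The binomial likelihood contributes p^6(1−p)^7, so the posterior is Beta(5+6, 8.7+7) = Beta(11, 15.7).
For Beta(a, b) with a, b > 1 the mode is (a−1)/(a+b−2) = 10/24.7 ≈ 0.405.

p̂_MAP = 0.405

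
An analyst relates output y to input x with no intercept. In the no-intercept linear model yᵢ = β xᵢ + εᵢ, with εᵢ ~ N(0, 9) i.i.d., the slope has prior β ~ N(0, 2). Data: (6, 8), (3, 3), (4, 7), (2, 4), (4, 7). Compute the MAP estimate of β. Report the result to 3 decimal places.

β̂_MAP = 1.415

log p(β | y) = −Σ(yᵢ − βxᵢ)²/(2·9) − β²/(2·2) + const.
Setting the derivative to zero: Σxᵢ(yᵢ − βxᵢ)/9 − β/2 = 0, so β = Σxᵢyᵢ / (Σxᵢ² + σ²/τ²).
Σxᵢyᵢ = 6·8 + 3·3 + 4·7 + 2·4 + 4·7 = 121; Σxᵢ² = 81; σ²/τ² = 4.5.
β̂_MAP = 121 / (81 + 4.5) = 121/85.5 ≈ 1.415.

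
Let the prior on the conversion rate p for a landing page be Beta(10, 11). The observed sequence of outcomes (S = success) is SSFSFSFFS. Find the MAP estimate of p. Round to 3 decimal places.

Prior: Beta(10, 11).
Data: 5 successes in 9 trials (from the sequence). The binomial likelihood contributes p^5(1−p)^4, so the posterior is Beta(10+5, 11+4) = Beta(15, 15).
For Beta(a, b) with a, b > 1 the mode is (a−1)/(a+b−2) = 14/28 ≈ 0.500.

p̂_MAP = 0.500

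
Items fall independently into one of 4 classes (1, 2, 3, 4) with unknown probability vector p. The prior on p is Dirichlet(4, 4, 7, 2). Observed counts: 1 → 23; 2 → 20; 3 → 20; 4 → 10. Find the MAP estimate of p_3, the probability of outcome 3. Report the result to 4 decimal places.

The posterior is Dirichlet(αᵢ + nᵢ) = Dirichlet(27, 24, 27, 12).
For a Dirichlet(a₁,…,a_K) with all aᵢ > 1, the mode has j-th component (aⱼ − 1)/(Σaᵢ − K).
Here Σaᵢ = 90 and K = 4, so p_3 = (27 − 1)/(90 − 4) = 26/86 ≈ 0.3023.

MAP estimate: 0.3023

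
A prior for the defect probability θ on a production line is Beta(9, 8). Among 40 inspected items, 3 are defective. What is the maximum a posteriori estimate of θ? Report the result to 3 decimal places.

θ̂_MAP = 0.200

Prior: Beta(9, 8).
Data: 3 successes in 40 trials. The binomial likelihood contributes θ^3(1−θ)^37, so the posterior is Beta(9+3, 8+37) = Beta(12, 45).
For Beta(a, b) with a, b > 1 the mode is (a−1)/(a+b−2) = 11/55 ≈ 0.200.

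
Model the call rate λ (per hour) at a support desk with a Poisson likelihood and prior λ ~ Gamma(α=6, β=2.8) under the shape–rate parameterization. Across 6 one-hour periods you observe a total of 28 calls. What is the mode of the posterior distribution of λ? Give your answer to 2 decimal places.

λ̂_MAP = 3.75

Σxᵢ = 28, n = 6.
Posterior ∝ λ^5e^(−2.8λ) · λ^28e^(−6λ) = λ^33e^(−8.8λ), i.e. Gamma(shape=34, rate=8.8).
The mode of a Gamma(a, b) with a ≥ 1 (shape–rate) is (a−1)/b = 33/8.8 ≈ 3.75.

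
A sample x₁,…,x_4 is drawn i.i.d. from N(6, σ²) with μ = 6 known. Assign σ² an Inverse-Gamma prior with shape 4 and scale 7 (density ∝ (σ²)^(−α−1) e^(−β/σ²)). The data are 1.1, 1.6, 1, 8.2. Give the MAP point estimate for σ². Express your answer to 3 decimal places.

σ̂²_MAP = 6.229

Sum of squared deviations about the known mean: SS = (1.1−6)² + (1.6−6)² + (1−6)² + (8.2−6)² = 73.21.
The Normal likelihood contributes (σ²)^(−n/2) exp(−SS/(2σ²)), so the posterior is Inverse-Gamma(α + n/2, β + SS/2) = Inverse-Gamma(6, 43.605).
The mode of Inverse-Gamma(a, b) is b/(a+1) = 43.605/7 ≈ 6.229.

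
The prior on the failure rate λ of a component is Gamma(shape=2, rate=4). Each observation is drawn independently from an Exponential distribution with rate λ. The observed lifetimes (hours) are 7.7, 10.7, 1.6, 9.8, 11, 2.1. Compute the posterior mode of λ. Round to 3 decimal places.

λ̂_MAP = 0.149

The Exponential(rate=λ) likelihood is ∝ λ^n e^(−λΣtᵢ). Here n = 6 and Σtᵢ = 7.7 + 10.7 + 1.6 + 9.8 + 11 + 2.1 = 42.9.
Posterior ∝ λe^(−4λ) · λ^6e^(−42.9λ) = λ^7e^(−46.9λ), i.e. Gamma(8, 46.9).
Mode = (a−1)/b = 7/46.9 ≈ 0.149.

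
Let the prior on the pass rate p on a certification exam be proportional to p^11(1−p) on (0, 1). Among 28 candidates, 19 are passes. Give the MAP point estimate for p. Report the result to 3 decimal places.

The prior density ∝ p^11(1−p)^1 is the kernel of Beta(12, 2).
Data: 19 successes in 28 trials. The binomial likelihood contributes p^19(1−p)^9, so the posterior is Beta(12+19, 2+9) = Beta(31, 11).
For Beta(a, b) with a, b > 1 the mode is (a−1)/(a+b−2) = 30/40 ≈ 0.750.

p̂_MAP = 0.750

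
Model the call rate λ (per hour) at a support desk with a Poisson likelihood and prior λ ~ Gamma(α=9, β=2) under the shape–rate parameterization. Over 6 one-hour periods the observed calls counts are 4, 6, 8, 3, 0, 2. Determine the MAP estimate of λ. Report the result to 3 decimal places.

Σxᵢ = 4+6+8+3+0+2 = 23, with n = 6.
Posterior ∝ λ^8e^(−2λ) · λ^23e^(−6λ) = λ^31e^(−8λ), i.e. Gamma(shape=32, rate=8).
The mode of a Gamma(a, b) with a ≥ 1 (shape–rate) is (a−1)/b = 31/8 ≈ 3.875.

λ̂_MAP = 3.875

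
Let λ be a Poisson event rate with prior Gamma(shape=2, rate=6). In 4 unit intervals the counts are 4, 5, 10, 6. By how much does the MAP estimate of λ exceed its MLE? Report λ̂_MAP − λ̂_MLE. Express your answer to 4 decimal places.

MAP − MLE = -3.6500

Σxᵢ = 25. Posterior is Gamma(27, 10); MAP = (27−1)/10 = 26/10 ≈ 2.60000.
MLE = x̄ = 25/4 ≈ 6.25000.
Difference = 26/10 − 25/4 = -73/20 ≈ -3.6500.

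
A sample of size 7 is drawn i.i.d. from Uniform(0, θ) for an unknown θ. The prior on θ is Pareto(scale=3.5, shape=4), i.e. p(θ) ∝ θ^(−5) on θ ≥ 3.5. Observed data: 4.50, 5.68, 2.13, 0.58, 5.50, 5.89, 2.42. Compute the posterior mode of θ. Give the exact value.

θ̂_MAP = 5.89

The Uniform(0, θ) likelihood is θ^(−n) for θ ≥ max(xᵢ), zero otherwise. Here max(xᵢ) = 5.89.
Posterior ∝ θ^(−5) · θ^(−7) = θ^(−12) on θ ≥ max(3.5, 5.89) = 5.89.
This density is strictly decreasing in θ, so the posterior mode lies at the lower boundary of the support.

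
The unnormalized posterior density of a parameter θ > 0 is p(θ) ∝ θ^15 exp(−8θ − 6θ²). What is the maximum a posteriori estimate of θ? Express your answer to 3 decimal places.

θ̂_MAP = 0.833

ℓ'(θ) = 15/θ − 8 − 12θ. Setting this to zero and multiplying by θ: 12θ² + 8θ − 15 = 0.
θ = (−8 + √(8² + 4·12·15)) / (2·12) = (−8 + √784) / 24 = (−8 + 28)/24 = 5/6.
ℓ''(θ) = −15/θ² − 12 < 0, confirming a maximum.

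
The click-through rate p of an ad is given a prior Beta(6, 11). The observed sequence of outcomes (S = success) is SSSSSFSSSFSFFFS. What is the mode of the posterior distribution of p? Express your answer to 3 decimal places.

p̂_MAP = 0.500

Prior: Beta(6, 11).
Data: 10 successes in 15 trials (from the sequence). The binomial likelihood contributes p^10(1−p)^5, so the posterior is Beta(6+10, 11+5) = Beta(16, 16).
For Beta(a, b) with a, b > 1 the mode is (a−1)/(a+b−2) = 15/30 ≈ 0.500.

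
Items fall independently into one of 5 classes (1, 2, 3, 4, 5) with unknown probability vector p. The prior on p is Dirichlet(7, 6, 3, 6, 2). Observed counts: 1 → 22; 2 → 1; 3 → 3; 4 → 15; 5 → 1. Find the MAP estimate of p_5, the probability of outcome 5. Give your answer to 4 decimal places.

The posterior is Dirichlet(αᵢ + nᵢ) = Dirichlet(29, 7, 6, 21, 3).
For a Dirichlet(a₁,…,a_K) with all aᵢ > 1, the mode has j-th component (aⱼ − 1)/(Σaᵢ − K).
Here Σaᵢ = 66 and K = 5, so p_5 = (3 − 1)/(66 − 5) = 2/61 ≈ 0.0328.

MAP estimate: 0.0328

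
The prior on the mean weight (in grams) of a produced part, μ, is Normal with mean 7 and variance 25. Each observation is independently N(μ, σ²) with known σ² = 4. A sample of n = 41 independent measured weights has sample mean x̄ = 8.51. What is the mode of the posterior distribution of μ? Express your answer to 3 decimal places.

n = 41, x̄ = 8.51.
For a Normal prior and Normal likelihood with known variance, the posterior is Normal; its mode equals its mean, the precision-weighted average.
Prior precision 1/σ₀² = 1/25 = 0.04; data precision n/σ² = 41/4 = 10.25.
μ̂ = (0.04·7 + 10.25·8.51) / (0.04 + 10.25) = 87.5075/10.29 = 35003/4116 ≈ 8.504.

μ̂_MAP = 8.504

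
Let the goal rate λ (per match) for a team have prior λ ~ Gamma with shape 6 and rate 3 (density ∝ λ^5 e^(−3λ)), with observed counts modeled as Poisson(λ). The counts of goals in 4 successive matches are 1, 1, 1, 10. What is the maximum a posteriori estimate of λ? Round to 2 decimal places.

Σxᵢ = 1+1+1+10 = 13, with n = 4.
Posterior ∝ λ^5e^(−3λ) · λ^13e^(−4λ) = λ^18e^(−7λ), i.e. Gamma(shape=19, rate=7).
The mode of a Gamma(a, b) with a ≥ 1 (shape–rate) is (a−1)/b = 18/7 ≈ 2.57.

λ̂_MAP = 2.57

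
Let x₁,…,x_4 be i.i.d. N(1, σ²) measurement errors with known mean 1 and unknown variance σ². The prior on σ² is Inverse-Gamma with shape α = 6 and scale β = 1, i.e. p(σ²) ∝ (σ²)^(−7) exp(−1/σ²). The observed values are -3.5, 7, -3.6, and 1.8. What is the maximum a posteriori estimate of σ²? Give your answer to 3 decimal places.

Sum of squared deviations about the known mean: SS = (-3.5−1)² + (7−1)² + (-3.6−1)² + (1.8−1)² = 78.05.
The Normal likelihood contributes (σ²)^(−n/2) exp(−SS/(2σ²)), so the posterior is Inverse-Gamma(α + n/2, β + SS/2) = Inverse-Gamma(8, 40.025).
The mode of Inverse-Gamma(a, b) is b/(a+1) = 40.025/9 ≈ 4.447.

σ̂²_MAP = 4.447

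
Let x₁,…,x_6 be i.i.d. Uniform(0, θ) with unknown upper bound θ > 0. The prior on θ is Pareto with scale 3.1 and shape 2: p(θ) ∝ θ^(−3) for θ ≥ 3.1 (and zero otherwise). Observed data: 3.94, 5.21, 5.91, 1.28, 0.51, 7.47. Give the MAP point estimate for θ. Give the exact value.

θ̂_MAP = 7.47

The Uniform(0, θ) likelihood is θ^(−n) for θ ≥ max(xᵢ), zero otherwise. Here max(xᵢ) = 7.47.
Posterior ∝ θ^(−3) · θ^(−6) = θ^(−9) on θ ≥ max(3.1, 7.47) = 7.47.
This density is strictly decreasing in θ, so the posterior mode lies at the lower boundary of the support.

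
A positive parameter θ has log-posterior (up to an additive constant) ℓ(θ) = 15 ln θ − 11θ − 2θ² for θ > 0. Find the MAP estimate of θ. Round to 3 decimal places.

ℓ'(θ) = 15/θ − 11 − 4θ. Setting this to zero and multiplying by θ: 4θ² + 11θ − 15 = 0.
θ = (−11 + √(11² + 4·4·15)) / (2·4) = (−11 + √361) / 8 = (−11 + 19)/8 = 1.
ℓ''(θ) = −15/θ² − 4 < 0, confirming a maximum.

θ̂_MAP = 1.000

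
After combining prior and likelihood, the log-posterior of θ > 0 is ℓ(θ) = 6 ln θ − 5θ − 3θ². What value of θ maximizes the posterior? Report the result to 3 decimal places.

θ̂_MAP = 0.667

ℓ'(θ) = 6/θ − 5 − 6θ. Setting this to zero and multiplying by θ: 6θ² + 5θ − 6 = 0.
θ = (−5 + √(5² + 4·6·6)) / (2·6) = (−5 + √169) / 12 = (−5 + 13)/12 = 2/3.
ℓ''(θ) = −6/θ² − 6 < 0, confirming a maximum.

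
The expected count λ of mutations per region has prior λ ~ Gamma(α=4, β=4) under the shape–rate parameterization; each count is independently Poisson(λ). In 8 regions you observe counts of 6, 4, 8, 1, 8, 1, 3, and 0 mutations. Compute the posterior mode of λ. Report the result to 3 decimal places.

λ̂_MAP = 2.833

Σxᵢ = 6+4+8+1+8+1+3+0 = 31, with n = 8.
Posterior ∝ λ^3e^(−4λ) · λ^31e^(−8λ) = λ^34e^(−12λ), i.e. Gamma(shape=35, rate=12).
The mode of a Gamma(a, b) with a ≥ 1 (shape–rate) is (a−1)/b = 34/12 ≈ 2.833.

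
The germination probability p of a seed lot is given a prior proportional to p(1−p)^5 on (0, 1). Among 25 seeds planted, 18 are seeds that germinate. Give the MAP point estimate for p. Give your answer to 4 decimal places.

p̂_MAP = 0.6129

The prior density ∝ p(1−p)^5 is the kernel of Beta(2, 6).
Data: 18 successes in 25 trials. The binomial likelihood contributes p^18(1−p)^7, so the posterior is Beta(2+18, 6+7) = Beta(20, 13).
For Beta(a, b) with a, b > 1 the mode is (a−1)/(a+b−2) = 19/31 ≈ 0.6129.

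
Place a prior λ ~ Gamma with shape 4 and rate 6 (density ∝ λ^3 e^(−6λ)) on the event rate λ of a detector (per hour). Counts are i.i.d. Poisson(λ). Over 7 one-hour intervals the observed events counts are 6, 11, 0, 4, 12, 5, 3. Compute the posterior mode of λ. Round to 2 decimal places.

λ̂_MAP = 3.38

Σxᵢ = 6+11+0+4+12+5+3 = 41, with n = 7.
Posterior ∝ λ^3e^(−6λ) · λ^41e^(−7λ) = λ^44e^(−13λ), i.e. Gamma(shape=45, rate=13).
The mode of a Gamma(a, b) with a ≥ 1 (shape–rate) is (a−1)/b = 44/13 ≈ 3.38.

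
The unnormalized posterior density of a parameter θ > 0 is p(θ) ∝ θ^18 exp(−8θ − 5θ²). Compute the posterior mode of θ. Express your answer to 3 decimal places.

ℓ'(θ) = 18/θ − 8 − 10θ. Setting this to zero and multiplying by θ: 10θ² + 8θ − 18 = 0.
θ = (−8 + √(8² + 4·10·18)) / (2·10) = (−8 + √784) / 20 = (−8 + 28)/20 = 1.
ℓ''(θ) = −18/θ² − 10 < 0, confirming a maximum.

θ̂_MAP = 1.000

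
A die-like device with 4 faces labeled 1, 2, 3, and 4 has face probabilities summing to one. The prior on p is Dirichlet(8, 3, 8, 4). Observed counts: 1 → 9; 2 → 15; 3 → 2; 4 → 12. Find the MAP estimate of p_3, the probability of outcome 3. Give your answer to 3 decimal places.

The posterior is Dirichlet(αᵢ + nᵢ) = Dirichlet(17, 18, 10, 16).
For a Dirichlet(a₁,…,a_K) with all aᵢ > 1, the mode has j-th component (aⱼ − 1)/(Σaᵢ − K).
Here Σaᵢ = 61 and K = 4, so p_3 = (10 − 1)/(61 − 4) = 9/57 ≈ 0.158.

MAP estimate: 0.158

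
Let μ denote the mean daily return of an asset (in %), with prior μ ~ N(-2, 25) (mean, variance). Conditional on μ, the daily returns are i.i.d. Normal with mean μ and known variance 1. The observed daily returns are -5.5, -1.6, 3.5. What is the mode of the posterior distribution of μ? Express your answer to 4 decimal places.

μ̂_MAP = -1.2105

n = 3; x̄ = ((-5.5) + (-1.6) + 3.5)/3 = -3.6/3 = -1.2.
For a Normal prior and Normal likelihood with known variance, the posterior is Normal; its mode equals its mean, the precision-weighted average.
Prior precision 1/σ₀² = 1/25 = 0.04; data precision n/σ² = 3/1 = 3.
μ̂ = (0.04·(-2) + 3·(-1.2)) / (0.04 + 3) = (-3.68)/3.04 = -23/19 ≈ -1.2105.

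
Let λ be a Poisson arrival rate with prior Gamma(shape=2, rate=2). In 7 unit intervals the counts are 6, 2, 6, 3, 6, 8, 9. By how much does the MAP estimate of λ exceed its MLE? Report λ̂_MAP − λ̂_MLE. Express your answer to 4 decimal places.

Σxᵢ = 40. Posterior is Gamma(42, 9); MAP = (42−1)/9 = 41/9 ≈ 4.55556.
MLE = x̄ = 40/7 ≈ 5.71429.
Difference = 41/9 − 40/7 = -73/63 ≈ -1.1587.

MAP − MLE = -1.1587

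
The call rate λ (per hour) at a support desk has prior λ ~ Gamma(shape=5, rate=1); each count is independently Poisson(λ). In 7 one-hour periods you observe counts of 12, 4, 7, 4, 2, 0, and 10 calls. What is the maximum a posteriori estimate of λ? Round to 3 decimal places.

λ̂_MAP = 5.375

Σxᵢ = 12+4+7+4+2+0+10 = 39, with n = 7.
Posterior ∝ λ^4e^(−1λ) · λ^39e^(−7λ) = λ^43e^(−8λ), i.e. Gamma(shape=44, rate=8).
The mode of a Gamma(a, b) with a ≥ 1 (shape–rate) is (a−1)/b = 43/8 ≈ 5.375.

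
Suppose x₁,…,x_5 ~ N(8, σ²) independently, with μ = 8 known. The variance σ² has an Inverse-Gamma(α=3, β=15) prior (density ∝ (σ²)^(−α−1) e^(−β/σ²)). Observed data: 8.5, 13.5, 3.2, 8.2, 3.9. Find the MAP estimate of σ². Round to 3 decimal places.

σ̂²_MAP = 7.722

Sum of squared deviations about the known mean: SS = (8.5−8)² + (13.5−8)² + (3.2−8)² + (8.2−8)² + (3.9−8)² = 70.39.
The Normal likelihood contributes (σ²)^(−n/2) exp(−SS/(2σ²)), so the posterior is Inverse-Gamma(α + n/2, β + SS/2) = Inverse-Gamma(5.5, 50.195).
The mode of Inverse-Gamma(a, b) is b/(a+1) = 50.195/6.5 ≈ 7.722.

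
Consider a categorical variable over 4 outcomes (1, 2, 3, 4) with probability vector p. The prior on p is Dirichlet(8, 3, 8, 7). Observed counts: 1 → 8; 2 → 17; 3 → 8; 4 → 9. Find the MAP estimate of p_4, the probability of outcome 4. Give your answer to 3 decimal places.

MAP estimate: 0.234

The posterior is Dirichlet(αᵢ + nᵢ) = Dirichlet(16, 20, 16, 16).
For a Dirichlet(a₁,…,a_K) with all aᵢ > 1, the mode has j-th component (aⱼ − 1)/(Σaᵢ − K).
Here Σaᵢ = 68 and K = 4, so p_4 = (16 − 1)/(68 − 4) = 15/64 ≈ 0.234.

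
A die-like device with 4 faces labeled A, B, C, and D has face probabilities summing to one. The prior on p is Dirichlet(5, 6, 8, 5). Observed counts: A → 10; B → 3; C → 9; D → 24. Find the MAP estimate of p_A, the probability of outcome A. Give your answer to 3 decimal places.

MAP estimate of p_A = 0.212

The posterior is Dirichlet(αᵢ + nᵢ) = Dirichlet(15, 9, 17, 29).
For a Dirichlet(a₁,…,a_K) with all aᵢ > 1, the mode has j-th component (aⱼ − 1)/(Σaᵢ − K).
Here Σaᵢ = 70 and K = 4, so p_A = (15 − 1)/(70 − 4) = 14/66 ≈ 0.212.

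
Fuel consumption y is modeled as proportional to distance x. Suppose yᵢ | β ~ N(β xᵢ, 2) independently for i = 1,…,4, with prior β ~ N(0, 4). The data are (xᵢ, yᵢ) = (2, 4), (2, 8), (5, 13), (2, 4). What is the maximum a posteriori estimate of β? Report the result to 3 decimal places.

β̂_MAP = 2.587

log p(β | y) = −Σ(yᵢ − βxᵢ)²/(2·2) − β²/(2·4) + const.
Setting the derivative to zero: Σxᵢ(yᵢ − βxᵢ)/2 − β/4 = 0, so β = Σxᵢyᵢ / (Σxᵢ² + σ²/τ²).
Σxᵢyᵢ = 2·4 + 2·8 + 5·13 + 2·4 = 97; Σxᵢ² = 37; σ²/τ² = 0.5.
β̂_MAP = 97 / (37 + 0.5) = 97/37.5 ≈ 2.587.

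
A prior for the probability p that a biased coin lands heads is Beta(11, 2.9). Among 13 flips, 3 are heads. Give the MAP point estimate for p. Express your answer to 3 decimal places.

Prior: Beta(11, 2.9).
Data: 3 successes in 13 trials. The binomial likelihood contributes p^3(1−p)^10, so the posterior is Beta(11+3, 2.9+10) = Beta(14, 12.9).
For Beta(a, b) with a, b > 1 the mode is (a−1)/(a+b−2) = 13/24.9 ≈ 0.522.

p̂_MAP = 0.522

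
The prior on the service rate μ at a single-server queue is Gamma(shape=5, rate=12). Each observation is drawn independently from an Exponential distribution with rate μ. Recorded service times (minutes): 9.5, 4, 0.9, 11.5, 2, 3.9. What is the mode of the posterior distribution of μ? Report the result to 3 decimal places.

The Exponential(rate=μ) likelihood is ∝ μ^n e^(−μΣtᵢ). Here n = 6 and Σtᵢ = 9.5 + 4 + 0.9 + 11.5 + 2 + 3.9 = 31.8.
Posterior ∝ μ^4e^(−12μ) · μ^6e^(−31.8μ) = μ^10e^(−43.8μ), i.e. Gamma(11, 43.8).
Mode = (a−1)/b = 10/43.8 ≈ 0.228.

μ̂_MAP = 0.228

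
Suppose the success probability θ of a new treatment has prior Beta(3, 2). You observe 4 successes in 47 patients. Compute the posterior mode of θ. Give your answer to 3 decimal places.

θ̂_MAP = 0.120

Prior: Beta(3, 2).
Data: 4 successes in 47 trials. The binomial likelihood contributes θ^4(1−θ)^43, so the posterior is Beta(3+4, 2+43) = Beta(7, 45).
For Beta(a, b) with a, b > 1 the mode is (a−1)/(a+b−2) = 6/50 ≈ 0.120.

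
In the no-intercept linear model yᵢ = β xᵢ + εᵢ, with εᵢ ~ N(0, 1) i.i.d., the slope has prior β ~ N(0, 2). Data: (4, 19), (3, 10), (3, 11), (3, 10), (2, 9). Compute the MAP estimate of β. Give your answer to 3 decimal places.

β̂_MAP = 3.937

log p(β | y) = −Σ(yᵢ − βxᵢ)²/(2·1) − β²/(2·2) + const.
Setting the derivative to zero: Σxᵢ(yᵢ − βxᵢ)/1 − β/2 = 0, so β = Σxᵢyᵢ / (Σxᵢ² + σ²/τ²).
Σxᵢyᵢ = 4·19 + 3·10 + 3·11 + 3·10 + 2·9 = 187; Σxᵢ² = 47; σ²/τ² = 0.5.
β̂_MAP = 187 / (47 + 0.5) = 187/47.5 ≈ 3.937.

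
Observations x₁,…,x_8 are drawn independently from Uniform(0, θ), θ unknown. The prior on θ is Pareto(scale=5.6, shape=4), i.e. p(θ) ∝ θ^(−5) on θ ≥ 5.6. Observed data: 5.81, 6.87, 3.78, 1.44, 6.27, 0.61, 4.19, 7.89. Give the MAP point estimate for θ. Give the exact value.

θ̂_MAP = 7.89

The Uniform(0, θ) likelihood is θ^(−n) for θ ≥ max(xᵢ), zero otherwise. Here max(xᵢ) = 7.89.
Posterior ∝ θ^(−5) · θ^(−8) = θ^(−13) on θ ≥ max(5.6, 7.89) = 7.89.
This density is strictly decreasing in θ, so the posterior mode lies at the lower boundary of the support.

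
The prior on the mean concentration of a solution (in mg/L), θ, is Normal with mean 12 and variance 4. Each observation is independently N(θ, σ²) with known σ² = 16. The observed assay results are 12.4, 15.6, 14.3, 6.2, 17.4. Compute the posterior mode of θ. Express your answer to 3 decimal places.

θ̂_MAP = 12.656

n = 5; x̄ = (12.4 + 15.6 + 14.3 + 6.2 + 17.4)/5 = 65.9/5 = 13.18.
For a Normal prior and Normal likelihood with known variance, the posterior is Normal; its mode equals its mean, the precision-weighted average.
Prior precision 1/σ₀² = 1/4 = 0.25; data precision n/σ² = 5/16 = 0.3125.
θ̂ = (0.25·12 + 0.3125·13.18) / (0.25 + 0.3125) = 7.11875/0.5625 = 1139/90 ≈ 12.656.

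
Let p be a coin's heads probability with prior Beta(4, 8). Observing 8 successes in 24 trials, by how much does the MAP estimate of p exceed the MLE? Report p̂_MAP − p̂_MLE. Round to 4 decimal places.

Posterior is Beta(12, 24); MAP = (12−1)/(36−2) = 11/34 ≈ 0.32353.
MLE ignores the prior: p̂_MLE = k/n = 8/24 ≈ 0.33333.
Difference = 11/34 − 8/24 = -1/102 ≈ -0.0098.

MAP − MLE = -0.0098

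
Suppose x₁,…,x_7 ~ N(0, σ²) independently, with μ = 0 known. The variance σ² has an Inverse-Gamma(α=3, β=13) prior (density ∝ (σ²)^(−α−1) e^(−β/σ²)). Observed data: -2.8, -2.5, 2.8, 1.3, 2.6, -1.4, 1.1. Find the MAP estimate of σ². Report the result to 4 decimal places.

Sum of squared deviations about the known mean: SS = (-2.8−0)² + (-2.5−0)² + (2.8−0)² + (1.3−0)² + (2.6−0)² + (-1.4−0)² + (1.1−0)² = 33.55.
The Normal likelihood contributes (σ²)^(−n/2) exp(−SS/(2σ²)), so the posterior is Inverse-Gamma(α + n/2, β + SS/2) = Inverse-Gamma(6.5, 29.775).
The mode of Inverse-Gamma(a, b) is b/(a+1) = 29.775/7.5 ≈ 3.9700.

σ̂²_MAP = 3.9700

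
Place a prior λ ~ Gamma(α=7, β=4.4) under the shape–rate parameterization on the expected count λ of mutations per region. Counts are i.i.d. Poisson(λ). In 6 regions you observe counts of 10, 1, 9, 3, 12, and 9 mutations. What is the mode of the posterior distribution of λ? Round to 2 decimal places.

λ̂_MAP = 4.81

Σxᵢ = 10+1+9+3+12+9 = 44, with n = 6.
Posterior ∝ λ^6e^(−4.4λ) · λ^44e^(−6λ) = λ^50e^(−10.4λ), i.e. Gamma(shape=51, rate=10.4).
The mode of a Gamma(a, b) with a ≥ 1 (shape–rate) is (a−1)/b = 50/10.4 ≈ 4.81.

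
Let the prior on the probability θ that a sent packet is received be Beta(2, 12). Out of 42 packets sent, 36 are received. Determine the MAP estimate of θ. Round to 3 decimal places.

Prior: Beta(2, 12).
Data: 36 successes in 42 trials. The binomial likelihood contributes θ^36(1−θ)^6, so the posterior is Beta(2+36, 12+6) = Beta(38, 18).
For Beta(a, b) with a, b > 1 the mode is (a−1)/(a+b−2) = 37/54 ≈ 0.685.

θ̂_MAP = 0.685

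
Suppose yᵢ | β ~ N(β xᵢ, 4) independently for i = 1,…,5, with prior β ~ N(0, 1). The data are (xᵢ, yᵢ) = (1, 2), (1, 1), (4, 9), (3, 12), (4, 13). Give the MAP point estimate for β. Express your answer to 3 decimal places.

log p(β | y) = −Σ(yᵢ − βxᵢ)²/(2·4) − β²/(2·1) + const.
Setting the derivative to zero: Σxᵢ(yᵢ − βxᵢ)/4 − β/1 = 0, so β = Σxᵢyᵢ / (Σxᵢ² + σ²/τ²).
Σxᵢyᵢ = 1·2 + 1·1 + 4·9 + 3·12 + 4·13 = 127; Σxᵢ² = 43; σ²/τ² = 4.
β̂_MAP = 127 / (43 + 4) = 127/47 ≈ 2.702.

β̂_MAP = 2.702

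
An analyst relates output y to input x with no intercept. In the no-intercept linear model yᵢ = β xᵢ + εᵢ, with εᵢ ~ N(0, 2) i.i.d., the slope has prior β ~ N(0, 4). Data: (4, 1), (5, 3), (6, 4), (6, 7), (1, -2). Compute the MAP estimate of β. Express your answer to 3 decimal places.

log p(β | y) = −Σ(yᵢ − βxᵢ)²/(2·2) − β²/(2·4) + const.
Setting the derivative to zero: Σxᵢ(yᵢ − βxᵢ)/2 − β/4 = 0, so β = Σxᵢyᵢ / (Σxᵢ² + σ²/τ²).
Σxᵢyᵢ = 4·1 + 5·3 + 6·4 + 6·7 + 1·(-2) = 83; Σxᵢ² = 114; σ²/τ² = 0.5.
β̂_MAP = 83 / (114 + 0.5) = 83/114.5 ≈ 0.725.

β̂_MAP = 0.725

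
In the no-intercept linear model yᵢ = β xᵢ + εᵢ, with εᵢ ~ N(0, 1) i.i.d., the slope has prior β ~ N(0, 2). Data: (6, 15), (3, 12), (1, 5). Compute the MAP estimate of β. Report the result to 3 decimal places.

β̂_MAP = 2.817

log p(β | y) = −Σ(yᵢ − βxᵢ)²/(2·1) − β²/(2·2) + const.
Setting the derivative to zero: Σxᵢ(yᵢ − βxᵢ)/1 − β/2 = 0, so β = Σxᵢyᵢ / (Σxᵢ² + σ²/τ²).
Σxᵢyᵢ = 6·15 + 3·12 + 1·5 = 131; Σxᵢ² = 46; σ²/τ² = 0.5.
β̂_MAP = 131 / (46 + 0.5) = 131/46.5 ≈ 2.817.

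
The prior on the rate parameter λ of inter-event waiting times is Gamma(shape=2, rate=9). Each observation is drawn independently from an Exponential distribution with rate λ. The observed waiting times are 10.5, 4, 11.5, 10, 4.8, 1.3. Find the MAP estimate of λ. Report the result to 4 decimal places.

λ̂_MAP = 0.1370

The Exponential(rate=λ) likelihood is ∝ λ^n e^(−λΣtᵢ). Here n = 6 and Σtᵢ = 10.5 + 4 + 11.5 + 10 + 4.8 + 1.3 = 42.1.
Posterior ∝ λe^(−9λ) · λ^6e^(−42.1λ) = λ^7e^(−51.1λ), i.e. Gamma(8, 51.1).
Mode = (a−1)/b = 7/51.1 ≈ 0.1370.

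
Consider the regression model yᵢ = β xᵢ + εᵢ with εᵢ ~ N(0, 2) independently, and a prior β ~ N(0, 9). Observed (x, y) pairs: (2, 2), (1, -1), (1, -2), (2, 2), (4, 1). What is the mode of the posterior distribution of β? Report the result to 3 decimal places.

log p(β | y) = −Σ(yᵢ − βxᵢ)²/(2·2) − β²/(2·9) + const.
Setting the derivative to zero: Σxᵢ(yᵢ − βxᵢ)/2 − β/9 = 0, so β = Σxᵢyᵢ / (Σxᵢ² + σ²/τ²).
Σxᵢyᵢ = 2·2 + 1·(-1) + 1·(-2) + 2·2 + 4·1 = 9; Σxᵢ² = 26; σ²/τ² = 2/9.
β̂_MAP = 9 / (26 + 2/9) = 9/(236/9) = 81/236 ≈ 0.343.

β̂_MAP = 0.343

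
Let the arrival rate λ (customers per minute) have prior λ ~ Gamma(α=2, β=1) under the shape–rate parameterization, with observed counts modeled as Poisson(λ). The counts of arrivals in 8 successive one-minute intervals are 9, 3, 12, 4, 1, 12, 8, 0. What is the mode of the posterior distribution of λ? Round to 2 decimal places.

Σxᵢ = 9+3+12+4+1+12+8+0 = 49, with n = 8.
Posterior ∝ λe^(−1λ) · λ^49e^(−8λ) = λ^50e^(−9λ), i.e. Gamma(shape=51, rate=9).
The mode of a Gamma(a, b) with a ≥ 1 (shape–rate) is (a−1)/b = 50/9 ≈ 5.56.

λ̂_MAP = 5.56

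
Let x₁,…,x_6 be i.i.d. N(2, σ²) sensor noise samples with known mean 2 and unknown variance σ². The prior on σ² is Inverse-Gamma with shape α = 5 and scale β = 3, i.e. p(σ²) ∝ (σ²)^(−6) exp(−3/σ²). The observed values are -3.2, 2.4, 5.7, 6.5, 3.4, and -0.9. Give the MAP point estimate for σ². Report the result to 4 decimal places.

σ̂²_MAP = 4.3061

Sum of squared deviations about the known mean: SS = (-3.2−2)² + (2.4−2)² + (5.7−2)² + (6.5−2)² + (3.4−2)² + (-0.9−2)² = 71.51.
The Normal likelihood contributes (σ²)^(−n/2) exp(−SS/(2σ²)), so the posterior is Inverse-Gamma(α + n/2, β + SS/2) = Inverse-Gamma(8, 38.755).
The mode of Inverse-Gamma(a, b) is b/(a+1) = 38.755/9 ≈ 4.3061.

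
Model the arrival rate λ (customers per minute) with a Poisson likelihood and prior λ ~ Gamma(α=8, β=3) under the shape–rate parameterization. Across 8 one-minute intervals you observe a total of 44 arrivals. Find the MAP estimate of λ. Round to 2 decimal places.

λ̂_MAP = 4.64

Σxᵢ = 44, n = 8.
Posterior ∝ λ^7e^(−3λ) · λ^44e^(−8λ) = λ^51e^(−11λ), i.e. Gamma(shape=52, rate=11).
The mode of a Gamma(a, b) with a ≥ 1 (shape–rate) is (a−1)/b = 51/11 ≈ 4.64.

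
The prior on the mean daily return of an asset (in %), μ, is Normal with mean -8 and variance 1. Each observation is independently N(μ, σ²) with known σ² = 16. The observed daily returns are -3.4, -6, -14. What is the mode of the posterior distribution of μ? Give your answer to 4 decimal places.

n = 3; x̄ = ((-3.4) + (-6) + (-14))/3 = -23.4/3 = -7.8.
For a Normal prior and Normal likelihood with known variance, the posterior is Normal; its mode equals its mean, the precision-weighted average.
Prior precision 1/σ₀² = 1/1 = 1; data precision n/σ² = 3/16 = 0.1875.
μ̂ = (1·(-8) + 0.1875·(-7.8)) / (1 + 0.1875) = (-9.4625)/1.1875 = -757/95 ≈ -7.9684.

μ̂_MAP = -7.9684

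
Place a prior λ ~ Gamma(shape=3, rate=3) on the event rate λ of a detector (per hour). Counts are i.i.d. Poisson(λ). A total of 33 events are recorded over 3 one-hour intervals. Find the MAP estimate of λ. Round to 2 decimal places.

Σxᵢ = 33, n = 3.
Posterior ∝ λ^2e^(−3λ) · λ^33e^(−3λ) = λ^35e^(−6λ), i.e. Gamma(shape=36, rate=6).
The mode of a Gamma(a, b) with a ≥ 1 (shape–rate) is (a−1)/b = 35/6 ≈ 5.83.

λ̂_MAP = 5.83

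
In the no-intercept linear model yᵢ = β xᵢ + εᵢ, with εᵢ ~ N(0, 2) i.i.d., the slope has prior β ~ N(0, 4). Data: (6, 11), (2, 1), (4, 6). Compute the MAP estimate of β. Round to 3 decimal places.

log p(β | y) = −Σ(yᵢ − βxᵢ)²/(2·2) − β²/(2·4) + const.
Setting the derivative to zero: Σxᵢ(yᵢ − βxᵢ)/2 − β/4 = 0, so β = Σxᵢyᵢ / (Σxᵢ² + σ²/τ²).
Σxᵢyᵢ = 6·11 + 2·1 + 4·6 = 92; Σxᵢ² = 56; σ²/τ² = 0.5.
β̂_MAP = 92 / (56 + 0.5) = 92/56.5 ≈ 1.628.

β̂_MAP = 1.628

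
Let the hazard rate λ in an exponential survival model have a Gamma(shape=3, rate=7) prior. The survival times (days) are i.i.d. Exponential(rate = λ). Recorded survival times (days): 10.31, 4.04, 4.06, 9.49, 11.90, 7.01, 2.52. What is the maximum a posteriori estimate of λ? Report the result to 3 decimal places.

λ̂_MAP = 0.160

The Exponential(rate=λ) likelihood is ∝ λ^n e^(−λΣtᵢ). Here n = 7 and Σtᵢ = 10.31 + 4.04 + 4.06 + 9.49 + 11.90 + 7.01 + 2.52 = 49.33.
Posterior ∝ λ^2e^(−7λ) · λ^7e^(−49.33λ) = λ^9e^(−56.33λ), i.e. Gamma(10, 56.33).
Mode = (a−1)/b = 9/56.33 ≈ 0.160.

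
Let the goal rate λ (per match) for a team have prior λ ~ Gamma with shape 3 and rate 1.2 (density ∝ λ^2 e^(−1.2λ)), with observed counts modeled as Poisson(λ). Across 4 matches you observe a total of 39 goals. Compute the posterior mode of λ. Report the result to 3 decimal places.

Σxᵢ = 39, n = 4.
Posterior ∝ λ^2e^(−1.2λ) · λ^39e^(−4λ) = λ^41e^(−5.2λ), i.e. Gamma(shape=42, rate=5.2).
The mode of a Gamma(a, b) with a ≥ 1 (shape–rate) is (a−1)/b = 41/5.2 ≈ 7.885.

λ̂_MAP = 7.885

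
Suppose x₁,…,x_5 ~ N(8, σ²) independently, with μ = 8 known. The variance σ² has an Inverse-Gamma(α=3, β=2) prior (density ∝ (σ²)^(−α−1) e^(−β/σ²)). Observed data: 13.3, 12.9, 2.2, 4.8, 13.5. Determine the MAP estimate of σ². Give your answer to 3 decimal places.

Sum of squared deviations about the known mean: SS = (13.3−8)² + (12.9−8)² + (2.2−8)² + (4.8−8)² + (13.5−8)² = 126.23.
The Normal likelihood contributes (σ²)^(−n/2) exp(−SS/(2σ²)), so the posterior is Inverse-Gamma(α + n/2, β + SS/2) = Inverse-Gamma(5.5, 65.115).
The mode of Inverse-Gamma(a, b) is b/(a+1) = 65.115/6.5 ≈ 10.018.

σ̂²_MAP = 10.018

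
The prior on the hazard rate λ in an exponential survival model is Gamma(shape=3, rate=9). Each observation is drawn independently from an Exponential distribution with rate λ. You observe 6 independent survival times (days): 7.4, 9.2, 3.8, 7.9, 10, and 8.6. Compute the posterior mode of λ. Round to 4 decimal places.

λ̂_MAP = 0.1431

The Exponential(rate=λ) likelihood is ∝ λ^n e^(−λΣtᵢ). Here n = 6 and Σtᵢ = 7.4 + 9.2 + 3.8 + 7.9 + 10 + 8.6 = 46.9.
Posterior ∝ λ^2e^(−9λ) · λ^6e^(−46.9λ) = λ^8e^(−55.9λ), i.e. Gamma(9, 55.9).
Mode = (a−1)/b = 8/55.9 ≈ 0.1431.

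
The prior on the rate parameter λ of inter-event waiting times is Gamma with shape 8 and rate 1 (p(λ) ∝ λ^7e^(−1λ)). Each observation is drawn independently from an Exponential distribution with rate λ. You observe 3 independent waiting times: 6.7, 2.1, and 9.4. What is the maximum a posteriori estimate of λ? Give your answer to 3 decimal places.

The Exponential(rate=λ) likelihood is ∝ λ^n e^(−λΣtᵢ). Here n = 3 and Σtᵢ = 6.7 + 2.1 + 9.4 = 18.2.
Posterior ∝ λ^7e^(−1λ) · λ^3e^(−18.2λ) = λ^10e^(−19.2λ), i.e. Gamma(11, 19.2).
Mode = (a−1)/b = 10/19.2 ≈ 0.521.

λ̂_MAP = 0.521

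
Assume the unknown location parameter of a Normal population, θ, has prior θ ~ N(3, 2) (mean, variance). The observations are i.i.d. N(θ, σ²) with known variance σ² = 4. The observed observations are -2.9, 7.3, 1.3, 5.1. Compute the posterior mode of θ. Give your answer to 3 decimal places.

n = 4; x̄ = ((-2.9) + 7.3 + 1.3 + 5.1)/4 = 10.8/4 = 2.7.
For a Normal prior and Normal likelihood with known variance, the posterior is Normal; its mode equals its mean, the precision-weighted average.
Prior precision 1/σ₀² = 1/2 = 0.5; data precision n/σ² = 4/4 = 1.
θ̂ = (0.5·3 + 1·2.7) / (0.5 + 1) = 4.2/1.5 = 2.800.

θ̂_MAP = 2.800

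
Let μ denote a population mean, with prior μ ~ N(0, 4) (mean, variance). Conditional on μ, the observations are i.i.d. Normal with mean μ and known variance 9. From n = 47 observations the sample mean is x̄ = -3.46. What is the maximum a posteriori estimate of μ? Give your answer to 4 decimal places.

μ̂_MAP = -3.3019

n = 47, x̄ = -3.46.
For a Normal prior and Normal likelihood with known variance, the posterior is Normal; its mode equals its mean, the precision-weighted average.
Prior precision 1/σ₀² = 1/4 = 0.25; data precision n/σ² = 47/9.
μ̂ = (0.25·0 + (47/9)·(-3.46)) / (0.25 + 47/9) = (-8131/450)/(197/36) = -16262/4925 ≈ -3.3019.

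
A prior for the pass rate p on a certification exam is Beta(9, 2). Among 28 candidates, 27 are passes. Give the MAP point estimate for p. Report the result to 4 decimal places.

p̂_MAP = 0.9459

Prior: Beta(9, 2).
Data: 27 successes in 28 trials. The binomial likelihood contributes p^27(1−p)^1, so the posterior is Beta(9+27, 2+1) = Beta(36, 3).
For Beta(a, b) with a, b > 1 the mode is (a−1)/(a+b−2) = 35/37 ≈ 0.9459.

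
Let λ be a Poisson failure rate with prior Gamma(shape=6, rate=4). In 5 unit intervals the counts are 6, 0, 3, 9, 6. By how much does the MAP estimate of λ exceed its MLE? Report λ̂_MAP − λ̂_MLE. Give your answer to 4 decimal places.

Σxᵢ = 24. Posterior is Gamma(30, 9); MAP = (30−1)/9 = 29/9 ≈ 3.22222.
MLE = x̄ = 24/5 ≈ 4.80000.
Difference = 29/9 − 24/5 = -71/45 ≈ -1.5778.

MAP − MLE = -1.5778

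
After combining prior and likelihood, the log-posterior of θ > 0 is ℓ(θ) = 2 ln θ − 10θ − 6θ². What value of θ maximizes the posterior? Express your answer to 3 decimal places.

ℓ'(θ) = 2/θ − 10 − 12θ. Setting this to zero and multiplying by θ: 12θ² + 10θ − 2 = 0.
θ = (−10 + √(10² + 4·12·2)) / (2·12) = (−10 + √196) / 24 = (−10 + 14)/24 = 1/6.
ℓ''(θ) = −2/θ² − 12 < 0, confirming a maximum.

θ̂_MAP = 0.167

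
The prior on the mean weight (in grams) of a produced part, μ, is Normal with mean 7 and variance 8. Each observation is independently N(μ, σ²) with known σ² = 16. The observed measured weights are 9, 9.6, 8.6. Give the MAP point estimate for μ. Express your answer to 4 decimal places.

n = 3; x̄ = (9 + 9.6 + 8.6)/3 = 27.2/3 = 136/15 ≈ 9.0667.
For a Normal prior and Normal likelihood with known variance, the posterior is Normal; its mode equals its mean, the precision-weighted average.
Prior precision 1/σ₀² = 1/8 = 0.125; data precision n/σ² = 3/16 = 0.1875.
μ̂ = (0.125·7 + 0.1875·(136/15)) / (0.125 + 0.1875) = 2.575/0.3125 = 8.2400.

μ̂_MAP = 8.2400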